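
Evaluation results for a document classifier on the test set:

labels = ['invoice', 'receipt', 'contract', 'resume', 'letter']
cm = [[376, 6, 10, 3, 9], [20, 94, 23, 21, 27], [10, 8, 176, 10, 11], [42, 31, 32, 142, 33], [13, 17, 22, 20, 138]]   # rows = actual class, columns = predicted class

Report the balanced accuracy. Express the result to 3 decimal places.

0.684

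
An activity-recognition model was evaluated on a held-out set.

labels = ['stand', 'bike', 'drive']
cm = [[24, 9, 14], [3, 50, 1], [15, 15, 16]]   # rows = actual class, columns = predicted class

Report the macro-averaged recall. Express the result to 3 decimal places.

Per-class recall (TP/(TP+FN)):
  stand: TP=24, FN=9+14=23 → 24/47 = 0.5106
  bike: TP=50, FN=3+1=4 → 50/54 = 0.9259
  drive: TP=16, FN=15+15=30 → 16/46 = 0.3478
Macro-recall = mean = (0.5106 + 0.9259 + 0.3478) / 3 = 0.595

0.595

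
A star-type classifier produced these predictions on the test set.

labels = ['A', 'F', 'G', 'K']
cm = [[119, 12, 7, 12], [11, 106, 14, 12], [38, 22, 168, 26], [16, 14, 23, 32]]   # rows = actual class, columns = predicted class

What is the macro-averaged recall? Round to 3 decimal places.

Per-class recall (TP/(TP+FN)):
  A: TP=119, FN=12+7+12=31 → 119/150 = 0.7933
  F: TP=106, FN=11+14+12=37 → 106/143 = 0.7413
  G: TP=168, FN=38+22+26=86 → 168/254 = 0.6614
  K: TP=32, FN=16+14+23=53 → 32/85 = 0.3765
Macro-recall = mean = (0.7933 + 0.7413 + 0.6614 + 0.3765) / 4 = 0.643

0.643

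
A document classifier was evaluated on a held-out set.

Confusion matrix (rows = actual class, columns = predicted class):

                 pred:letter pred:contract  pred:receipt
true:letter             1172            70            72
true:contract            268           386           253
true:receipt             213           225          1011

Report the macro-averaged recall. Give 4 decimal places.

Per-class recall (TP/(TP+FN)):
  letter: TP=1172, FN=70+72=142 → 1172/1314 = 0.89193
  contract: TP=386, FN=268+253=521 → 386/907 = 0.42558
  receipt: TP=1011, FN=213+225=438 → 1011/1449 = 0.69772
Macro-recall = mean = (0.89193 + 0.42558 + 0.69772) / 3 = 0.6717

0.6717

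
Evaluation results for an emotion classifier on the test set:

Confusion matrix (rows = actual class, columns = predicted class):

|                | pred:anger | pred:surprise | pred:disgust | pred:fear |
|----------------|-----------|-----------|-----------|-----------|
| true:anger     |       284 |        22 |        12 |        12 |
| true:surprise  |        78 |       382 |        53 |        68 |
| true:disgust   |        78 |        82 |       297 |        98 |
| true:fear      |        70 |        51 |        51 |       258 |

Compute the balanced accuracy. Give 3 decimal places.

0.663

Balanced accuracy = mean of per-class recall.
  anger: recall = 284/330 = 0.8606
  surprise: recall = 382/581 = 0.6575
  disgust: recall = 297/555 = 0.5351
  fear: recall = 258/430 = 0.6000
Mean = (0.8606 + 0.6575 + 0.5351 + 0.6000) / 4 = 0.663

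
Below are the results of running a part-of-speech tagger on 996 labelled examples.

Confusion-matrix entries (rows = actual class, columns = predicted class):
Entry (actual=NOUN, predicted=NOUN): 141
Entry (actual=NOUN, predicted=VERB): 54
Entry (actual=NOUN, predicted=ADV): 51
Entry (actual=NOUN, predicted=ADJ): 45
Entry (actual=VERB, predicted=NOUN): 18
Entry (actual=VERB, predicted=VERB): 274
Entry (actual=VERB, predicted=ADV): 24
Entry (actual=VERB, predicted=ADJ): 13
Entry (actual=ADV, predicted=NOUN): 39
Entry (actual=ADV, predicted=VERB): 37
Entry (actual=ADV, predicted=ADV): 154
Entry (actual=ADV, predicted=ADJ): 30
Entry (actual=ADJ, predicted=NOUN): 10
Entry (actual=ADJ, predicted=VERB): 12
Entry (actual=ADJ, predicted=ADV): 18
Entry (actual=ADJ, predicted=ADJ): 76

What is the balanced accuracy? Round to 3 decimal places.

0.641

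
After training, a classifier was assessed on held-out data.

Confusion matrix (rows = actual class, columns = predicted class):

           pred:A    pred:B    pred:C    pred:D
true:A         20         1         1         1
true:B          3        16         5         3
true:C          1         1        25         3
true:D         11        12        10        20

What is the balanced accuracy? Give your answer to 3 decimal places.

0.668

Balanced accuracy = mean of per-class recall.
  A: recall = 20/23 = 0.8696
  B: recall = 16/27 = 0.5926
  C: recall = 25/30 = 0.8333
  D: recall = 20/53 = 0.3774
Mean = (0.8696 + 0.5926 + 0.8333 + 0.3774) / 4 = 0.668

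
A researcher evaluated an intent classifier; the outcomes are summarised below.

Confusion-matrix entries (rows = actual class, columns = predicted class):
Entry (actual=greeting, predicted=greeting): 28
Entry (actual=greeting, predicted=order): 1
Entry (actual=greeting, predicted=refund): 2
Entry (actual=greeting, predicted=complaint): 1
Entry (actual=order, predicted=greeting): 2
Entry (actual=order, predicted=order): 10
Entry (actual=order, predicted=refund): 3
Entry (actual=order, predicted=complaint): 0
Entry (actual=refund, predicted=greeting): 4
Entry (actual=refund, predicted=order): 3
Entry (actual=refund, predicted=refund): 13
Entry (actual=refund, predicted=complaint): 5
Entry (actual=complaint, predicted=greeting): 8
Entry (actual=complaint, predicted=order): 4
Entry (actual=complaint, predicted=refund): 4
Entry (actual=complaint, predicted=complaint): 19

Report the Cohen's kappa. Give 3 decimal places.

0.529

Observed agreement pₒ = trace/N = 70/107 = 0.6542
Expected agreement pₑ = Σ (rowᵢ·colᵢ)/N² = (32·42 + 15·18 + 25·22 + 35·25)/107² = 0.2654
κ = (pₒ − pₑ)/(1 − pₑ) = (0.6542 − 0.2654)/(1 − 0.2654) = 0.529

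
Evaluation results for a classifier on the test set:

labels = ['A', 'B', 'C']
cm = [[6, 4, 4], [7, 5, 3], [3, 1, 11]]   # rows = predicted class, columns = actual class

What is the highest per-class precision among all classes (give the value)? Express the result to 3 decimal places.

0.733

Per-class precision (TP/(TP+FP)):
  A: TP=6, FP=4+4=8 → 6/14 = 0.4286
  B: TP=5, FP=7+3=10 → 5/15 = 0.3333
  C: TP=11, FP=3+1=4 → 11/15 = 0.7333
Highest is class 'C' with precision = 0.733.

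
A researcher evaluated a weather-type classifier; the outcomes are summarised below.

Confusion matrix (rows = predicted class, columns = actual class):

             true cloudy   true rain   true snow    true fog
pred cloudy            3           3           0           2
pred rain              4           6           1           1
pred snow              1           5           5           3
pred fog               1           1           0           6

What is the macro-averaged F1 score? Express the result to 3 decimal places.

0.474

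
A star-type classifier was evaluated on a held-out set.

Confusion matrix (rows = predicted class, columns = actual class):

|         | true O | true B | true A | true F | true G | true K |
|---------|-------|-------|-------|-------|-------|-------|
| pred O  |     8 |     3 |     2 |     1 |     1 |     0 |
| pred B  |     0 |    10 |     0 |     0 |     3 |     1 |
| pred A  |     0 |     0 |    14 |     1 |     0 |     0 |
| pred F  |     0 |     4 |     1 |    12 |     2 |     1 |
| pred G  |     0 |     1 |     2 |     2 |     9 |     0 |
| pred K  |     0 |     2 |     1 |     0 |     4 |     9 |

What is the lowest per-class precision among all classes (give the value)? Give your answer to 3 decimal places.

Per-class precision (TP/(TP+FP)):
  O: TP=8, FP=3+2+1+1+0=7 → 8/15 = 0.5333
  B: TP=10, FP=0+0+0+3+1=4 → 10/14 = 0.7143
  A: TP=14, FP=0+0+1+0+0=1 → 14/15 = 0.9333
  F: TP=12, FP=0+4+1+2+1=8 → 12/20 = 0.6000
  G: TP=9, FP=0+1+2+2+0=5 → 9/14 = 0.6429
  K: TP=9, FP=0+2+1+0+4=7 → 9/16 = 0.5625
Lowest is class 'O' with precision = 0.533.

0.533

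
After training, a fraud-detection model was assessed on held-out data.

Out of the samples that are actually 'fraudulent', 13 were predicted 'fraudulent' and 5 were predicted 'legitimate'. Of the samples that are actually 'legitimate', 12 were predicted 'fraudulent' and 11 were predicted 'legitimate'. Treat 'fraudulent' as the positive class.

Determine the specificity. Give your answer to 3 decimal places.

0.478

Specificity = TN/(TN+FP) = 11/(11+12) = 0.478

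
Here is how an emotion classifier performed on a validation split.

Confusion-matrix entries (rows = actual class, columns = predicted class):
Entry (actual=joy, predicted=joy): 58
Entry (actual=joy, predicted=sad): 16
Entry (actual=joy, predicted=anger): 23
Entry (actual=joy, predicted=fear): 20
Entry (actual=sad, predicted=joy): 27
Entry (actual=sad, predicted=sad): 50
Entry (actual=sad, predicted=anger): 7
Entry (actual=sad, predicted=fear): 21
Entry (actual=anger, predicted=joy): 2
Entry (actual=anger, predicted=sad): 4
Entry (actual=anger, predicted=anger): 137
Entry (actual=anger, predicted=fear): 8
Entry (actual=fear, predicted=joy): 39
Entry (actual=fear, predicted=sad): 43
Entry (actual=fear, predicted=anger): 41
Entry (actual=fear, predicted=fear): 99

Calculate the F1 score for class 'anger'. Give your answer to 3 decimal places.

0.763

One-vs-rest for 'anger': TP = diagonal; FP = other classes predicted 'anger'; FN = 'anger' predicted as other.
F1 score = 2·TP/(2·TP+FP+FN).
anger: TP=137, FP=23+7+41=71, FN=2+4+8=14 → 274/359 = 0.7632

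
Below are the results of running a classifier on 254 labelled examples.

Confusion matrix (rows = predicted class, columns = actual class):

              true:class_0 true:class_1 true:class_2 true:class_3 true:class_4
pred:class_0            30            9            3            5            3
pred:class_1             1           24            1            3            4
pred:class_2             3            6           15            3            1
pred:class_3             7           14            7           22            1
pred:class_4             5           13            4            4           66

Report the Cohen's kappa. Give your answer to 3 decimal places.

0.511

Observed agreement pₒ = trace/N = 157/254 = 0.6181
Expected agreement pₑ = Σ (rowᵢ·colᵢ)/N² = (46·50 + 66·33 + 30·28 + 37·51 + 75·92)/254² = 0.2186
κ = (pₒ − pₑ)/(1 − pₑ) = (0.6181 − 0.2186)/(1 − 0.2186) = 0.511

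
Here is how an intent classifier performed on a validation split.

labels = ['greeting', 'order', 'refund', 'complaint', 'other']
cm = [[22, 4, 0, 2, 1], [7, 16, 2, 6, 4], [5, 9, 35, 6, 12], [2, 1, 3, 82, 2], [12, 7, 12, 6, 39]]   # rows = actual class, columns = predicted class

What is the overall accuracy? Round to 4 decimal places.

Accuracy = trace / total = (22+16+35+82+39=194) / 297 = 194/297 = 0.6532

0.6532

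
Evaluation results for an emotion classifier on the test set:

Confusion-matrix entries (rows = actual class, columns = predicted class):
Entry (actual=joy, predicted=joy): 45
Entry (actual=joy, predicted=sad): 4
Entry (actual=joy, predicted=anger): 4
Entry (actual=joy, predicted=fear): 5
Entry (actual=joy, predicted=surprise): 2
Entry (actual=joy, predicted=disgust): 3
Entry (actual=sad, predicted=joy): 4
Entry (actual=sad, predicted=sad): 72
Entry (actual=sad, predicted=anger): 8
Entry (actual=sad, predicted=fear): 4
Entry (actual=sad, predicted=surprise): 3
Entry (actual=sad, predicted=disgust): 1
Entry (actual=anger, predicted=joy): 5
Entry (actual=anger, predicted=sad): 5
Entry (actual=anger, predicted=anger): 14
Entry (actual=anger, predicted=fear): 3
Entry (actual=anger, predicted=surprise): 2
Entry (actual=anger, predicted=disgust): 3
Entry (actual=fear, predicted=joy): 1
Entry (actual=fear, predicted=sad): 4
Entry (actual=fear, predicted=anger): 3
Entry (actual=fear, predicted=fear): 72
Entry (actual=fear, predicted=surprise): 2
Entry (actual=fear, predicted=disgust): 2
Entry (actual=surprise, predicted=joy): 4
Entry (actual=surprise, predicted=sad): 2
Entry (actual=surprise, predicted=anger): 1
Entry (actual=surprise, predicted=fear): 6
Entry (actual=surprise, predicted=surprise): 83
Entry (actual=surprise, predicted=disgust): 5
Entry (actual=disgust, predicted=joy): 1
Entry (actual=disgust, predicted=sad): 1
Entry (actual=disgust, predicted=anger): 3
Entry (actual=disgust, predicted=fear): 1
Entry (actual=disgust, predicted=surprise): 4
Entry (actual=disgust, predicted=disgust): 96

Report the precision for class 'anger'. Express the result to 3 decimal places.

0.424

Take TP from the diagonal, FP from the rest of the 'anger' prediction marginal, FN from the rest of the 'anger' actual marginal.
precision = TP/(TP+FP).
anger: TP=14, FP=4+8+3+1+3=19 → 14/33 = 0.4242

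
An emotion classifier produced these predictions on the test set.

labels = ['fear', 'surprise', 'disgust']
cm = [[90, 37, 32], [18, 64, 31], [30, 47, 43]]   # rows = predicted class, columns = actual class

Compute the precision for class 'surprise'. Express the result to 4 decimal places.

Take TP from the diagonal, FP from the rest of the 'surprise' prediction marginal, FN from the rest of the 'surprise' actual marginal.
precision = TP/(TP+FP).
surprise: TP=64, FP=18+31=49 → 64/113 = 0.56637

0.5664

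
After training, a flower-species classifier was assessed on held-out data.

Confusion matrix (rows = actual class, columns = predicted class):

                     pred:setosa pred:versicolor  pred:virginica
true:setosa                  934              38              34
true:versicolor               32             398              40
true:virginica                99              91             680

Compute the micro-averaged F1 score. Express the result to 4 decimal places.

0.8576

Micro-averaging pools counts across classes: ΣTP=2012, ΣFP=334, ΣFN=334.
Micro-F1 score = 2·TP/(2·TP+FP+FN) on pooled counts = 0.8576 (equals overall accuracy in single-label multiclass).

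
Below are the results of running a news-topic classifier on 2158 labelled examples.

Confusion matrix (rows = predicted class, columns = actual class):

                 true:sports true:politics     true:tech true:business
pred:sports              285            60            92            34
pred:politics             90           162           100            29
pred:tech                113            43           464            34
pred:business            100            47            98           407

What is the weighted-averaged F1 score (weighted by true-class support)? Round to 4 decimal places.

Per-class F1 score (2·TP/(2·TP+FP+FN)):
  sports: TP=285, FP=60+92+34=186, FN=90+113+100=303 → 570/1059 = 0.53824
  politics: TP=162, FP=90+100+29=219, FN=60+43+47=150 → 324/693 = 0.46753
  tech: TP=464, FP=113+43+34=190, FN=92+100+98=290 → 928/1408 = 0.65909
  business: TP=407, FP=100+47+98=245, FN=34+29+34=97 → 814/1156 = 0.70415
Weighted-F1 score = Σ (supportᵢ/N)·F1 scoreᵢ with N=2158: (588/2158)·0.53824 + (312/2158)·0.46753 + (754/2158)·0.65909 + (504/2158)·0.70415 = 0.6090

0.6090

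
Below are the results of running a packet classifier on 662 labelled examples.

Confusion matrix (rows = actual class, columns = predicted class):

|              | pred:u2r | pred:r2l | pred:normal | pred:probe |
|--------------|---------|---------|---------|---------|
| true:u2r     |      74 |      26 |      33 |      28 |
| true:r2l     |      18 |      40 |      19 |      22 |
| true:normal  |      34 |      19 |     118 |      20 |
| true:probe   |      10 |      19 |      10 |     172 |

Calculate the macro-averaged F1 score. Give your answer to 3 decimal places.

Per-class F1 score (2·TP/(2·TP+FP+FN)):
  u2r: TP=74, FP=18+34+10=62, FN=26+33+28=87 → 148/297 = 0.4983
  r2l: TP=40, FP=26+19+19=64, FN=18+19+22=59 → 80/203 = 0.3941
  normal: TP=118, FP=33+19+10=62, FN=34+19+20=73 → 236/371 = 0.6361
  probe: TP=172, FP=28+22+20=70, FN=10+19+10=39 → 344/453 = 0.7594
Macro-F1 score = mean = (0.4983 + 0.3941 + 0.6361 + 0.7594) / 4 = 0.572

0.572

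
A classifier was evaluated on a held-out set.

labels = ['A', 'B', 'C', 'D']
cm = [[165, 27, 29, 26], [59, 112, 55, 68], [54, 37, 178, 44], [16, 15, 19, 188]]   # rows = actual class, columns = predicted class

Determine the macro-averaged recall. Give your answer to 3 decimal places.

Per-class recall (TP/(TP+FN)):
  A: TP=165, FN=27+29+26=82 → 165/247 = 0.6680
  B: TP=112, FN=59+55+68=182 → 112/294 = 0.3810
  C: TP=178, FN=54+37+44=135 → 178/313 = 0.5687
  D: TP=188, FN=16+15+19=50 → 188/238 = 0.7899
Macro-recall = mean = (0.6680 + 0.3810 + 0.5687 + 0.7899) / 4 = 0.602

0.602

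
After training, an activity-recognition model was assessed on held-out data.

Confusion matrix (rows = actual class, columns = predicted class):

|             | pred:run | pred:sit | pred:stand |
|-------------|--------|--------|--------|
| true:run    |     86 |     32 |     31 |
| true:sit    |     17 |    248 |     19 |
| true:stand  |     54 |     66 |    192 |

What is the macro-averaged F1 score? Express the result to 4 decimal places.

0.6808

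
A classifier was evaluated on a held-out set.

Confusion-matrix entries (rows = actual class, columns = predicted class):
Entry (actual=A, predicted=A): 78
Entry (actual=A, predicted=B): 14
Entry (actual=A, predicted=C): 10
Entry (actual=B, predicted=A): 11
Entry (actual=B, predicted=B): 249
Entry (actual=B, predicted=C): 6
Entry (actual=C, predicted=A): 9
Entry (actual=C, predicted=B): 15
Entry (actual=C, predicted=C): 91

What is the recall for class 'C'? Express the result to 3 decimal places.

Take TP from the diagonal, FP from the rest of the 'C' prediction marginal, FN from the rest of the 'C' actual marginal.
recall = TP/(TP+FN).
C: TP=91, FN=9+15=24 → 91/115 = 0.7913

0.791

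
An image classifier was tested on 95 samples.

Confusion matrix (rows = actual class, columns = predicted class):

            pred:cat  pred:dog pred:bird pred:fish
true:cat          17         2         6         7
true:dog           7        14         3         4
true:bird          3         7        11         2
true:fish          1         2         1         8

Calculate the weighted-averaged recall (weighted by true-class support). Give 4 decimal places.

0.5263

Per-class recall (TP/(TP+FN)):
  cat: TP=17, FN=2+6+7=15 → 17/32 = 0.53125
  dog: TP=14, FN=7+3+4=14 → 14/28 = 0.50000
  bird: TP=11, FN=3+7+2=12 → 11/23 = 0.47826
  fish: TP=8, FN=1+2+1=4 → 8/12 = 0.66667
Weighted-recall = Σ (supportᵢ/N)·recallᵢ with N=95: (32/95)·0.53125 + (28/95)·0.50000 + (23/95)·0.47826 + (12/95)·0.66667 = 0.5263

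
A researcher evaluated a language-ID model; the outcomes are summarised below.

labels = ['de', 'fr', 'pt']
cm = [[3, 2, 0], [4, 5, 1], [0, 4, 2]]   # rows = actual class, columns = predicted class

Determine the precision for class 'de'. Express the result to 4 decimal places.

0.4286

precision = TP/(TP+FP).
de: TP=3, FP=4+0=4 → 3/7 = 0.42857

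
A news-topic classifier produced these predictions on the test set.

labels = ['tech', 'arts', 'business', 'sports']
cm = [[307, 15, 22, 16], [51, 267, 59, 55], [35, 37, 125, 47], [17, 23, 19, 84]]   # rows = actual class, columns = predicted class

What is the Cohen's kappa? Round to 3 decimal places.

0.538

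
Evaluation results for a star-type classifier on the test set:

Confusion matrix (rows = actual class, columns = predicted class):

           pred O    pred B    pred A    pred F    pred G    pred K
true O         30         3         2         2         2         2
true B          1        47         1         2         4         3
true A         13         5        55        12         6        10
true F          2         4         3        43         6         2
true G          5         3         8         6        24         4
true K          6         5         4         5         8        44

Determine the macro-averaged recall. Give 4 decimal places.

0.6491

Per-class recall (TP/(TP+FN)):
  O: TP=30, FN=3+2+2+2+2=11 → 30/41 = 0.73171
  B: TP=47, FN=1+1+2+4+3=11 → 47/58 = 0.81034
  A: TP=55, FN=13+5+12+6+10=46 → 55/101 = 0.54455
  F: TP=43, FN=2+4+3+6+2=17 → 43/60 = 0.71667
  G: TP=24, FN=5+3+8+6+4=26 → 24/50 = 0.48000
  K: TP=44, FN=6+5+4+5+8=28 → 44/72 = 0.61111
Macro-recall = mean = (0.73171 + 0.81034 + 0.54455 + 0.71667 + 0.48000 + 0.61111) / 6 = 0.6491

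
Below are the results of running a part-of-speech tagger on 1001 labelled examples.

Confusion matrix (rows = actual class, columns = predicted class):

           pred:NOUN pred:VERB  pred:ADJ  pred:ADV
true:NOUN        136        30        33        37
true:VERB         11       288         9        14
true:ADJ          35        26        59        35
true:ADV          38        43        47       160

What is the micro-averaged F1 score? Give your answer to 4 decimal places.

Micro-averaging pools counts across classes: ΣTP=643, ΣFP=358, ΣFN=358.
Micro-F1 score = 2·TP/(2·TP+FP+FN) on pooled counts = 0.6424 (equals overall accuracy in single-label multiclass).

0.6424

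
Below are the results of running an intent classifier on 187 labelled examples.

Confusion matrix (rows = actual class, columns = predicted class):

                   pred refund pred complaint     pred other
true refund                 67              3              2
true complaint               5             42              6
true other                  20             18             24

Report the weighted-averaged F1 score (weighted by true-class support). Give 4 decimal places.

0.6891

Per-class F1 score (2·TP/(2·TP+FP+FN)):
  refund: TP=67, FP=5+20=25, FN=3+2=5 → 134/164 = 0.81707
  complaint: TP=42, FP=3+18=21, FN=5+6=11 → 84/116 = 0.72414
  other: TP=24, FP=2+6=8, FN=20+18=38 → 48/94 = 0.51064
Weighted-F1 score = Σ (supportᵢ/N)·F1 scoreᵢ with N=187: (72/187)·0.81707 + (53/187)·0.72414 + (62/187)·0.51064 = 0.6891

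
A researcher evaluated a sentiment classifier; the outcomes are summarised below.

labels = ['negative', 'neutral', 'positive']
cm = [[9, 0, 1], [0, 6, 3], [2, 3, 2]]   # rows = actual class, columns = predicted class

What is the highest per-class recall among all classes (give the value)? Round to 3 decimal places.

Per-class recall (TP/(TP+FN)):
  negative: TP=9, FN=0+1=1 → 9/10 = 0.9000
  neutral: TP=6, FN=0+3=3 → 6/9 = 0.6667
  positive: TP=2, FN=2+3=5 → 2/7 = 0.2857
Highest is class 'negative' with recall = 0.900.

0.900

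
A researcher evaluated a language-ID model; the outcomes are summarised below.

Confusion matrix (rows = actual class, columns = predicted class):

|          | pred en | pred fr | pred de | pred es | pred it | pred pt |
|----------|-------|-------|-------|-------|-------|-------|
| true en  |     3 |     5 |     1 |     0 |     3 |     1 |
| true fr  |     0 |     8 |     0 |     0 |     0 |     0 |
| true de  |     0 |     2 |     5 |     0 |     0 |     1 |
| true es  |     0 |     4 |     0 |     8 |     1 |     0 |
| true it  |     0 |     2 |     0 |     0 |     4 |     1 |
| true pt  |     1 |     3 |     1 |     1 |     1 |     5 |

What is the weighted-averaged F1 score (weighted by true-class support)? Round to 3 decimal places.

0.539

Per-class F1 score (2·TP/(2·TP+FP+FN)):
  en: TP=3, FP=0+0+0+0+1=1, FN=5+1+0+3+1=10 → 6/17 = 0.3529
  fr: TP=8, FP=5+2+4+2+3=16, FN=0+0+0+0+0=0 → 16/32 = 0.5000
  de: TP=5, FP=1+0+0+0+1=2, FN=0+2+0+0+1=3 → 10/15 = 0.6667
  es: TP=8, FP=0+0+0+0+1=1, FN=0+4+0+1+0=5 → 16/22 = 0.7273
  it: TP=4, FP=3+0+0+1+1=5, FN=0+2+0+0+1=3 → 8/16 = 0.5000
  pt: TP=5, FP=1+0+1+0+1=3, FN=1+3+1+1+1=7 → 10/20 = 0.5000
Weighted-F1 score = Σ (supportᵢ/N)·F1 scoreᵢ with N=61: (13/61)·0.3529 + (8/61)·0.5000 + (8/61)·0.6667 + (13/61)·0.7273 + (7/61)·0.5000 + (12/61)·0.5000 = 0.539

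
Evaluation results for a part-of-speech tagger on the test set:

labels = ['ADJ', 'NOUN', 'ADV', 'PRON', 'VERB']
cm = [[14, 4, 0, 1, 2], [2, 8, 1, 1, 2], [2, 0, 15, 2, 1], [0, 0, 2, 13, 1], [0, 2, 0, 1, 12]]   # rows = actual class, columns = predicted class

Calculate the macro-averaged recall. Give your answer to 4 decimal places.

Per-class recall (TP/(TP+FN)):
  ADJ: TP=14, FN=4+0+1+2=7 → 14/21 = 0.66667
  NOUN: TP=8, FN=2+1+1+2=6 → 8/14 = 0.57143
  ADV: TP=15, FN=2+0+2+1=5 → 15/20 = 0.75000
  PRON: TP=13, FN=0+0+2+1=3 → 13/16 = 0.81250
  VERB: TP=12, FN=0+2+0+1=3 → 12/15 = 0.80000
Macro-recall = mean = (0.66667 + 0.57143 + 0.75000 + 0.81250 + 0.80000) / 5 = 0.7201

0.7201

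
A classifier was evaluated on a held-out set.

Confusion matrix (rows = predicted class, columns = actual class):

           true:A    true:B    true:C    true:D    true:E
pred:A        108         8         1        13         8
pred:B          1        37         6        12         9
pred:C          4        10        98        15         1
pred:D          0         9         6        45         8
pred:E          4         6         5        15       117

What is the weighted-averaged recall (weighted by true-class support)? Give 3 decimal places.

0.742

Per-class recall (TP/(TP+FN)):
  A: TP=108, FN=1+4+0+4=9 → 108/117 = 0.9231
  B: TP=37, FN=8+10+9+6=33 → 37/70 = 0.5286
  C: TP=98, FN=1+6+6+5=18 → 98/116 = 0.8448
  D: TP=45, FN=13+12+15+15=55 → 45/100 = 0.4500
  E: TP=117, FN=8+9+1+8=26 → 117/143 = 0.8182
Weighted-recall = Σ (supportᵢ/N)·recallᵢ with N=546: (117/546)·0.9231 + (70/546)·0.5286 + (116/546)·0.8448 + (100/546)·0.4500 + (143/546)·0.8182 = 0.742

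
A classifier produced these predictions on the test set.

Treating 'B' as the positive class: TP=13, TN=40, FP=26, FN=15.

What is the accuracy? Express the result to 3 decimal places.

0.564

Accuracy = (TP+TN)/N = (13+40)/94 = 0.564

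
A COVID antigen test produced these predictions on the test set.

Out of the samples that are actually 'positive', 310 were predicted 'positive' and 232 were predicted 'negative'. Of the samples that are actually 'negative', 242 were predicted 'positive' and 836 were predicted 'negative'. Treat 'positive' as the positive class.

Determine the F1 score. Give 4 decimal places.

Precision = TP/(TP+FP) = 310/552 = 0.5616
Recall = TP/(TP+FN) = 310/542 = 0.5720
F1 = 2·TP/(2·TP+FP+FN) = 620/1094 = 0.5667

0.5667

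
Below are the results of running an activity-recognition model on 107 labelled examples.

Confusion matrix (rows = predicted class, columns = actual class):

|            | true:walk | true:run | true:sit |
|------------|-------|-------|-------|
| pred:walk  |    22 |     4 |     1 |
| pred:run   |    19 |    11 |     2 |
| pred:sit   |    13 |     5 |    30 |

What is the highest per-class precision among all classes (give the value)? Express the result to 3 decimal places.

0.815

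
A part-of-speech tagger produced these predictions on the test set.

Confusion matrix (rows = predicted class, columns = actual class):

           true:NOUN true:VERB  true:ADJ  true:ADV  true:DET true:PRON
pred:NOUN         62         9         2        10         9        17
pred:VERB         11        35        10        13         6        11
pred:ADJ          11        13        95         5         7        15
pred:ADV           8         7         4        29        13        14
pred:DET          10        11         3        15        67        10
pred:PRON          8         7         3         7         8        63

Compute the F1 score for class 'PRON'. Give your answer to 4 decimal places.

0.5575

One-vs-rest for 'PRON': TP = diagonal; FP = other classes predicted 'PRON'; FN = 'PRON' predicted as other.
F1 score = 2·TP/(2·TP+FP+FN).
PRON: TP=63, FP=8+7+3+7+8=33, FN=17+11+15+14+10=67 → 126/226 = 0.55752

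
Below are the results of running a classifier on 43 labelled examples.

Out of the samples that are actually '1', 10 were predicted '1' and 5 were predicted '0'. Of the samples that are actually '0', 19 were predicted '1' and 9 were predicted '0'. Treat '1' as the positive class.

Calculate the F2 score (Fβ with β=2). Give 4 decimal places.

0.5618

Fβ = (1+β²)·TP / ((1+β²)·TP + β²·FN + FP), with β²=4
= 5·10 / (5·10 + 4·5 + 19) = 0.5618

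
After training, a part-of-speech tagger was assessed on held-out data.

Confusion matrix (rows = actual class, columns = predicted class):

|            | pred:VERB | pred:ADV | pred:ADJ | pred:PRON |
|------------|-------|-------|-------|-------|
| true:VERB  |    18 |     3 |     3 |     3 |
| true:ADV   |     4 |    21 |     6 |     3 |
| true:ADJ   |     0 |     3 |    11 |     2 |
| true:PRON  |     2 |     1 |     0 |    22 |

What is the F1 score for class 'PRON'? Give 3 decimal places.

0.800

Take TP from the diagonal, FP from the rest of the 'PRON' prediction marginal, FN from the rest of the 'PRON' actual marginal.
F1 score = 2·TP/(2·TP+FP+FN).
PRON: TP=22, FP=3+3+2=8, FN=2+1+0=3 → 44/55 = 0.8000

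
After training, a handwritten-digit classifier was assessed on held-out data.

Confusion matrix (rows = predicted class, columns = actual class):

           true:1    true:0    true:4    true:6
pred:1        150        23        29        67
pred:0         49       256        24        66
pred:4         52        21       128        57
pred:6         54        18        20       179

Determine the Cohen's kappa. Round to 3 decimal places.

0.462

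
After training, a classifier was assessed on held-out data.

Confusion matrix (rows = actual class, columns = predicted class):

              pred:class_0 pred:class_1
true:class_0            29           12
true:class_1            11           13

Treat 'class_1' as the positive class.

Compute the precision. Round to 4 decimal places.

0.5200

Precision = TP/(TP+FP) = 13/(13+12) = 13/25 = 0.5200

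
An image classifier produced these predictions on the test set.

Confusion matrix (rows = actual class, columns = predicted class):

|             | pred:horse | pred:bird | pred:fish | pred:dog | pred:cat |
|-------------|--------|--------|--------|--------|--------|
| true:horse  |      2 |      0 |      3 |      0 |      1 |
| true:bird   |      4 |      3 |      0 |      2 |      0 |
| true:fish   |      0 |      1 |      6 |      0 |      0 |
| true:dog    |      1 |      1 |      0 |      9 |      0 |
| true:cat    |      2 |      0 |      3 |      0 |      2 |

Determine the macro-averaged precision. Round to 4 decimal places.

Per-class precision (TP/(TP+FP)):
  horse: TP=2, FP=4+0+1+2=7 → 2/9 = 0.22222
  bird: TP=3, FP=0+1+1+0=2 → 3/5 = 0.60000
  fish: TP=6, FP=3+0+0+3=6 → 6/12 = 0.50000
  dog: TP=9, FP=0+2+0+0=2 → 9/11 = 0.81818
  cat: TP=2, FP=1+0+0+0=1 → 2/3 = 0.66667
Macro-precision = mean = (0.22222 + 0.60000 + 0.50000 + 0.81818 + 0.66667) / 5 = 0.5614

0.5614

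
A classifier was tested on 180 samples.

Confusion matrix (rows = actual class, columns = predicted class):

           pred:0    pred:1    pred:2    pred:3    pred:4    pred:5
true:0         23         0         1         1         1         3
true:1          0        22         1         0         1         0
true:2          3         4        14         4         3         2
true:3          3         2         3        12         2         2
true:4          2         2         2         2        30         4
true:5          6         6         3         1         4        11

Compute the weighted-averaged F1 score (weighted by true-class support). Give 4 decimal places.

Per-class F1 score (2·TP/(2·TP+FP+FN)):
  0: TP=23, FP=0+3+3+2+6=14, FN=0+1+1+1+3=6 → 46/66 = 0.69697
  1: TP=22, FP=0+4+2+2+6=14, FN=0+1+0+1+0=2 → 44/60 = 0.73333
  2: TP=14, FP=1+1+3+2+3=10, FN=3+4+4+3+2=16 → 28/54 = 0.51852
  3: TP=12, FP=1+0+4+2+1=8, FN=3+2+3+2+2=12 → 24/44 = 0.54545
  4: TP=30, FP=1+1+3+2+4=11, FN=2+2+2+2+4=12 → 60/83 = 0.72289
  5: TP=11, FP=3+0+2+2+4=11, FN=6+6+3+1+4=20 → 22/53 = 0.41509
Weighted-F1 score = Σ (supportᵢ/N)·F1 scoreᵢ with N=180: (29/180)·0.69697 + (24/180)·0.73333 + (30/180)·0.51852 + (24/180)·0.54545 + (42/180)·0.72289 + (31/180)·0.41509 = 0.6094

0.6094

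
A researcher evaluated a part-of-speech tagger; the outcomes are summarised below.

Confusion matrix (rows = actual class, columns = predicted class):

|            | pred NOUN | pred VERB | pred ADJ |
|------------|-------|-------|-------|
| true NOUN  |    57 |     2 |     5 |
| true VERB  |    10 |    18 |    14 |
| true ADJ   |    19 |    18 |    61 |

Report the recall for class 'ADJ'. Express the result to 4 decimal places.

Take TP from the diagonal, FP from the rest of the 'ADJ' prediction marginal, FN from the rest of the 'ADJ' actual marginal.
recall = TP/(TP+FN).
ADJ: TP=61, FN=19+18=37 → 61/98 = 0.62245

0.6224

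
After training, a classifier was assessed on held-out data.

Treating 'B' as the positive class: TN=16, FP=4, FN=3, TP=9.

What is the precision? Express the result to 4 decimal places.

0.6923

Precision = TP/(TP+FP) = 9/(9+4) = 9/13 = 0.6923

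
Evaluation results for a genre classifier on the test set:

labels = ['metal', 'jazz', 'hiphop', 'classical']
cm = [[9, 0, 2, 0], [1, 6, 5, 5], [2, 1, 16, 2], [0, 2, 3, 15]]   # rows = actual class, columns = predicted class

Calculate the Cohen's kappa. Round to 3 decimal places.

0.545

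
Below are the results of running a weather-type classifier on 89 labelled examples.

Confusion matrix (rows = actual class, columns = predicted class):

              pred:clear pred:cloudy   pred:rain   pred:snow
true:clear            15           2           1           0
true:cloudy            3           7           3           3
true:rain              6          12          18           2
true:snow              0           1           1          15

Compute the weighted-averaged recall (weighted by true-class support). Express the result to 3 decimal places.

0.618

Per-class recall (TP/(TP+FN)):
  clear: TP=15, FN=2+1+0=3 → 15/18 = 0.8333
  cloudy: TP=7, FN=3+3+3=9 → 7/16 = 0.4375
  rain: TP=18, FN=6+12+2=20 → 18/38 = 0.4737
  snow: TP=15, FN=0+1+1=2 → 15/17 = 0.8824
Weighted-recall = Σ (supportᵢ/N)·recallᵢ with N=89: (18/89)·0.8333 + (16/89)·0.4375 + (38/89)·0.4737 + (17/89)·0.8824 = 0.618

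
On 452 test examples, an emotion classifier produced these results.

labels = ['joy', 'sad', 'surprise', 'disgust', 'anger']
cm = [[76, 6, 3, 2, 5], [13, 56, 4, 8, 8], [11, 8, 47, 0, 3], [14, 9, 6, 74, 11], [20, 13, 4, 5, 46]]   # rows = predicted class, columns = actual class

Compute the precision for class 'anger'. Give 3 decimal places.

0.523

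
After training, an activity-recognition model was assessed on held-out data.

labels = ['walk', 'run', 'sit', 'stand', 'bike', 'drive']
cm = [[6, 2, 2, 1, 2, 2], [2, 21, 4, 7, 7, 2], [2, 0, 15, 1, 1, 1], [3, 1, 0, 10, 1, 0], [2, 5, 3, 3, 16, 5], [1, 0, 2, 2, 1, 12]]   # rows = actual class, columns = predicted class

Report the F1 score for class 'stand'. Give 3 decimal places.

0.513

Treat 'stand' as positive and all other classes as negative.
F1 score = 2·TP/(2·TP+FP+FN).
stand: TP=10, FP=1+7+1+3+2=14, FN=3+1+0+1+0=5 → 20/39 = 0.5128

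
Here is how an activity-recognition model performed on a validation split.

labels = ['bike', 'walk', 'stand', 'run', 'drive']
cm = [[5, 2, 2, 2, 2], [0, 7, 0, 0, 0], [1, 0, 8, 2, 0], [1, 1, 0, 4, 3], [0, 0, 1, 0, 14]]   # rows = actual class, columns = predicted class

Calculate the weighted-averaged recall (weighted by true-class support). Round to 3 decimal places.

Per-class recall (TP/(TP+FN)):
  bike: TP=5, FN=2+2+2+2=8 → 5/13 = 0.3846
  walk: TP=7, FN=0+0+0+0=0 → 7/7 = 1.0000
  stand: TP=8, FN=1+0+2+0=3 → 8/11 = 0.7273
  run: TP=4, FN=1+1+0+3=5 → 4/9 = 0.4444
  drive: TP=14, FN=0+0+1+0=1 → 14/15 = 0.9333
Weighted-recall = Σ (supportᵢ/N)·recallᵢ with N=55: (13/55)·0.3846 + (7/55)·1.0000 + (11/55)·0.7273 + (9/55)·0.4444 + (15/55)·0.9333 = 0.691

0.691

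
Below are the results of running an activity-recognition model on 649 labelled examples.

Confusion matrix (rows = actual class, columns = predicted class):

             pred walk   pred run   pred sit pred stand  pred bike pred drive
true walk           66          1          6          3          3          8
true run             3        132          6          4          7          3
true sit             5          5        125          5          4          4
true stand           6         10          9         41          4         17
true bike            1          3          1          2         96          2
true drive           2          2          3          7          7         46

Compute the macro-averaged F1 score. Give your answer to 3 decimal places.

0.750

Per-class F1 score (2·TP/(2·TP+FP+FN)):
  walk: TP=66, FP=3+5+6+1+2=17, FN=1+6+3+3+8=21 → 132/170 = 0.7765
  run: TP=132, FP=1+5+10+3+2=21, FN=3+6+4+7+3=23 → 264/308 = 0.8571
  sit: TP=125, FP=6+6+9+1+3=25, FN=5+5+5+4+4=23 → 250/298 = 0.8389
  stand: TP=41, FP=3+4+5+2+7=21, FN=6+10+9+4+17=46 → 82/149 = 0.5503
  bike: TP=96, FP=3+7+4+4+7=25, FN=1+3+1+2+2=9 → 192/226 = 0.8496
  drive: TP=46, FP=8+3+4+17+2=34, FN=2+2+3+7+7=21 → 92/147 = 0.6259
Macro-F1 score = mean = (0.7765 + 0.8571 + 0.8389 + 0.5503 + 0.8496 + 0.6259) / 6 = 0.750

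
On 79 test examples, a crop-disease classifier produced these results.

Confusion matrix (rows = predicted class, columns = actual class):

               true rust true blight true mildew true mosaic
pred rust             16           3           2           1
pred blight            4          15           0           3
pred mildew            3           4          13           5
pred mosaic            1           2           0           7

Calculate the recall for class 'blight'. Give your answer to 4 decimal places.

0.6250

Take TP from the diagonal, FP from the rest of the 'blight' prediction marginal, FN from the rest of the 'blight' actual marginal.
recall = TP/(TP+FN).
blight: TP=15, FN=3+4+2=9 → 15/24 = 0.62500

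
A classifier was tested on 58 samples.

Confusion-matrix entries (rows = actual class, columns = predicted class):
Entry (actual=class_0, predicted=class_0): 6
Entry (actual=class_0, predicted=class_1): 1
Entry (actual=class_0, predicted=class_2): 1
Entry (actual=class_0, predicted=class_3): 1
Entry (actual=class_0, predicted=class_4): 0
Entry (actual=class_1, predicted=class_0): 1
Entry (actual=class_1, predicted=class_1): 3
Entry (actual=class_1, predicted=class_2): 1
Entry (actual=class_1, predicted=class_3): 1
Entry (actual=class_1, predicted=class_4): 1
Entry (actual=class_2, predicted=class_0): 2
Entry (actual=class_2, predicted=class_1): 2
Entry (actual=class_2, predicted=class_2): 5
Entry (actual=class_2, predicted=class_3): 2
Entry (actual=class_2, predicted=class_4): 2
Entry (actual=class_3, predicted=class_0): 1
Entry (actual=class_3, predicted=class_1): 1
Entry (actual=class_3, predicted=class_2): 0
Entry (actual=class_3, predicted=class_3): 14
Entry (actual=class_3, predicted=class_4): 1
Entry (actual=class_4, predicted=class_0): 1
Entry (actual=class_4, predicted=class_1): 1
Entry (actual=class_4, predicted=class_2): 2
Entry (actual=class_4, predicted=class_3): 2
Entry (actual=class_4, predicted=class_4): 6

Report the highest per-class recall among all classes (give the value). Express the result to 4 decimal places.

0.8235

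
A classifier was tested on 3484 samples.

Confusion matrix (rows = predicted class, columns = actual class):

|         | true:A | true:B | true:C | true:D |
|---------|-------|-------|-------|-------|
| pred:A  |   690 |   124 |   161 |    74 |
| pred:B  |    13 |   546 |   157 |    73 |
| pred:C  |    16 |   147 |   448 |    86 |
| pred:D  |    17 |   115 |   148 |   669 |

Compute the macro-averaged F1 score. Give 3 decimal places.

Per-class F1 score (2·TP/(2·TP+FP+FN)):
  A: TP=690, FP=124+161+74=359, FN=13+16+17=46 → 1380/1785 = 0.7731
  B: TP=546, FP=13+157+73=243, FN=124+147+115=386 → 1092/1721 = 0.6345
  C: TP=448, FP=16+147+86=249, FN=161+157+148=466 → 896/1611 = 0.5562
  D: TP=669, FP=17+115+148=280, FN=74+73+86=233 → 1338/1851 = 0.7229
Macro-F1 score = mean = (0.7731 + 0.6345 + 0.5562 + 0.7229) / 4 = 0.672

0.672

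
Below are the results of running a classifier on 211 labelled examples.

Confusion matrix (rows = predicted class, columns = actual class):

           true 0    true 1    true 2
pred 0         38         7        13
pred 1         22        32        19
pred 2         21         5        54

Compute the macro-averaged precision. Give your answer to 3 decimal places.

Per-class precision (TP/(TP+FP)):
  0: TP=38, FP=7+13=20 → 38/58 = 0.6552
  1: TP=32, FP=22+19=41 → 32/73 = 0.4384
  2: TP=54, FP=21+5=26 → 54/80 = 0.6750
Macro-precision = mean = (0.6552 + 0.4384 + 0.6750) / 3 = 0.590

0.590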